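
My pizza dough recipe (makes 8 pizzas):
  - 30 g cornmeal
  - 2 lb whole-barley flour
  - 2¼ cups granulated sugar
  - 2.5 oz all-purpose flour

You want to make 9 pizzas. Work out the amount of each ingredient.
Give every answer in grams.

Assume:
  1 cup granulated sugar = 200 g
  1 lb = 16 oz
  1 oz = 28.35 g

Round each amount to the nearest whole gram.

Scaling factor: 9/8 = 1.125.
cornmeal: 30 g × 9/8 ≈ 34 g
whole-barley flour: 2 lb × 9/8 × 16 oz/lb × 28.35 g/oz ≈ 1021 g
granulated sugar: 2.25 cup × 9/8 × 200 g/cup ≈ 506 g
all-purpose flour: 2.5 oz × 9/8 × 28.35 g/oz ≈ 80 g

cornmeal: 34 g; whole-barley flour: 1021 g; granulated sugar: 506 g; all-purpose flour: 80 g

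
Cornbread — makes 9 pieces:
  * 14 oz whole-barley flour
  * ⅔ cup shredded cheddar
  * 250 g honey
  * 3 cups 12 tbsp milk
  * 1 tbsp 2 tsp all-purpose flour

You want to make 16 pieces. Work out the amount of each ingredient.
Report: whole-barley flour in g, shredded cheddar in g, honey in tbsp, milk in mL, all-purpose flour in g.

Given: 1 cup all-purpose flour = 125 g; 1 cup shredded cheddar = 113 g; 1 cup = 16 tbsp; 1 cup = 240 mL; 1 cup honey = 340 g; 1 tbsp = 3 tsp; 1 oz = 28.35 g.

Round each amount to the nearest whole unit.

Scaling factor: 16/9.
whole-barley flour: 14 oz × 16/9 × 28.35 g/oz ≈ 706 g
shredded cheddar: 2/3 cup × 16/9 × 113 g/cup ≈ 134 g
honey: 250 g × 16/9 ÷ 340 g/cup × 16 tbsp/cup ≈ 21 tbsp
milk: (3 cup + 12 tbsp = 3.75 cup) × 16/9 × 240 mL/cup = 1600 mL
all-purpose flour: (1 tbsp + 2 tsp = 5/3 tbsp) × 16/9 ÷ 16 tbsp/cup × 125 g/cup ≈ 23 g

whole-barley flour: 706 g; shredded cheddar: 134 g; honey: 21 tbsp; milk: 1600 mL; all-purpose flour: 23 g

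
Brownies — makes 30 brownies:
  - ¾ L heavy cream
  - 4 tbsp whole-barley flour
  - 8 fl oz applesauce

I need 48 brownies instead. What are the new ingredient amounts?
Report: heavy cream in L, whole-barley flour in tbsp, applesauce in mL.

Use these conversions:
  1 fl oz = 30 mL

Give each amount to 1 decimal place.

Scaling factor: 48/30 = 8/5 = 1.6.
heavy cream: 0.75 L × 8/5 = 1.2 L
whole-barley flour: 4 tbsp × 8/5 = 6.4 tbsp
applesauce: 8 fl oz × 8/5 × 30 mL/fl oz = 384.0 mL

heavy cream: 1.2 L; whole-barley flour: 6.4 tbsp; applesauce: 384.0 mL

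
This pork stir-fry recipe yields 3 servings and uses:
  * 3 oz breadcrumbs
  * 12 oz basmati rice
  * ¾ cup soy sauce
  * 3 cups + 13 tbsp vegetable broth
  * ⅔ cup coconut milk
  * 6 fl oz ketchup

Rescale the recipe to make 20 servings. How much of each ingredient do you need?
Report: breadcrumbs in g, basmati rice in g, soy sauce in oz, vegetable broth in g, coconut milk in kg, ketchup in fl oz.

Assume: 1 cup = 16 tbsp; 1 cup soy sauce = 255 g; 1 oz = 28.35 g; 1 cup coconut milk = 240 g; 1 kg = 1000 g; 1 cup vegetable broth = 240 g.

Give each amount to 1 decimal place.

breadcrumbs: 567.0 g; basmati rice: 2268.0 g; soy sauce: 45.0 oz; vegetable broth: 6100.0 g; coconut milk: 1.1 kg; ketchup: 40.0 fl oz

Scaling factor: 20/3.
breadcrumbs: 3 oz × 20/3 × 28.35 g/oz = 567.0 g
basmati rice: 12 oz × 20/3 × 28.35 g/oz = 2268.0 g
soy sauce: 0.75 cup × 20/3 × 255 g/cup ÷ 28.35 g/oz ≈ 45.0 oz
vegetable broth: (3 cup + 13 tbsp = 3.8125 cup) × 20/3 × 240 g/cup = 6100.0 g
coconut milk: 2/3 cup × 20/3 × 240 g/cup ÷ 1000 g/kg ≈ 1.1 kg
ketchup: 6 fl oz × 20/3 = 40.0 fl oz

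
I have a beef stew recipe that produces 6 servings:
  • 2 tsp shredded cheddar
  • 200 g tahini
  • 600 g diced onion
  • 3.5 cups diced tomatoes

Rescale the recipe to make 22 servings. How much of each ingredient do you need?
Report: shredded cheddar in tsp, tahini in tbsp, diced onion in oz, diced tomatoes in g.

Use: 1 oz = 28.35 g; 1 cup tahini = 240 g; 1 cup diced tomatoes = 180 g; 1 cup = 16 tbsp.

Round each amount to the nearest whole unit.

Scaling factor: 22/6 = 11/3.
shredded cheddar: 2 tsp × 11/3 ≈ 7 tsp
tahini: 200 g × 11/3 ÷ 240 g/cup × 16 tbsp/cup ≈ 49 tbsp
diced onion: 600 g × 11/3 ÷ 28.35 g/oz ≈ 78 oz
diced tomatoes: 3.5 cup × 11/3 × 180 g/cup = 2310 g

shredded cheddar: 7 tsp; tahini: 49 tbsp; diced onion: 78 oz; diced tomatoes: 2310 g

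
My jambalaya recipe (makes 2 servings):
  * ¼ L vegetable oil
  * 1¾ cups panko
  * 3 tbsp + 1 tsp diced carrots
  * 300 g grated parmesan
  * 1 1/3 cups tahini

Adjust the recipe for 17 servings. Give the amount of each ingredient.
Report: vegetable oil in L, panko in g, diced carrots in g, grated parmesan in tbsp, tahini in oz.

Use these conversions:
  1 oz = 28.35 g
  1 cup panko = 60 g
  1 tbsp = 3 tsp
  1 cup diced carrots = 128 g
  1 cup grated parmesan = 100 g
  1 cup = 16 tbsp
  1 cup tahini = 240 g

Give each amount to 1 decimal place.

Scaling factor: 17/2 = 8.5.
vegetable oil: 0.25 L × 17/2 ≈ 2.1 L
panko: 1.75 cup × 17/2 × 60 g/cup = 892.5 g
diced carrots: (3 tbsp + 1 tsp = 10/3 tbsp) × 17/2 ÷ 16 tbsp/cup × 128 g/cup ≈ 226.7 g
grated parmesan: 300 g × 17/2 ÷ 100 g/cup × 16 tbsp/cup = 408.0 tbsp
tahini: 4/3 cup × 17/2 × 240 g/cup ÷ 28.35 g/oz ≈ 95.9 oz

vegetable oil: 2.1 L; panko: 892.5 g; diced carrots: 226.7 g; grated parmesan: 408.0 tbsp; tahini: 95.9 oz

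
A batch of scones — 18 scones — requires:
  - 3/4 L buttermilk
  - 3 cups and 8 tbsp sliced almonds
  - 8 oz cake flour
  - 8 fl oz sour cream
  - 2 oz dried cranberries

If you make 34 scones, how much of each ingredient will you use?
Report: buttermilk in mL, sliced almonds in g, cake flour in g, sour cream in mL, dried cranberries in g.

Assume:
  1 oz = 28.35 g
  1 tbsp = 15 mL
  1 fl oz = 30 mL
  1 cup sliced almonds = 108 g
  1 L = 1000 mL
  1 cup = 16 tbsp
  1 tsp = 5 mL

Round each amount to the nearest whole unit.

Scaling factor: 34/18 = 17/9.
buttermilk: 0.75 L × 17/9 × 1000 mL/L ≈ 1417 mL
sliced almonds: (3 cup + 8 tbsp = 3.5 cup) × 17/9 × 108 g/cup = 714 g
cake flour: 8 oz × 17/9 × 28.35 g/oz ≈ 428 g
sour cream: 8 fl oz × 17/9 × 30 mL/fl oz ≈ 453 mL
dried cranberries: 2 oz × 17/9 × 28.35 g/oz ≈ 107 g

buttermilk: 1417 mL; sliced almonds: 714 g; cake flour: 428 g; sour cream: 453 mL; dried cranberries: 107 g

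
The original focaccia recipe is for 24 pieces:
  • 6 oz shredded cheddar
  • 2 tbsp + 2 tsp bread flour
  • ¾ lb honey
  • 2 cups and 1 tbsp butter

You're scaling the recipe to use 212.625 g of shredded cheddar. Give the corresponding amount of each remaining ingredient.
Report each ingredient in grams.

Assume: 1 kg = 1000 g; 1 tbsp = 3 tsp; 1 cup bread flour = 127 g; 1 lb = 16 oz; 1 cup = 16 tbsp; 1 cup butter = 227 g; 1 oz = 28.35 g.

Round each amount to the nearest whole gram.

bread flour: 26 g; honey: 425 g; butter: 585 g

The original recipe has 170.1 g of shredded cheddar, so the scaling factor is 212.625 ÷ 170.1 = 5/4 = 1.25.
bread flour: (2 tbsp + 2 tsp = 8/3 tbsp) × 5/4 ÷ 16 tbsp/cup × 127 g/cup ≈ 26 g
honey: 0.75 lb × 5/4 × 16 oz/lb × 28.35 g/oz ≈ 425 g
butter: (2 cup + 1 tbsp = 2.0625 cup) × 5/4 × 227 g/cup ≈ 585 g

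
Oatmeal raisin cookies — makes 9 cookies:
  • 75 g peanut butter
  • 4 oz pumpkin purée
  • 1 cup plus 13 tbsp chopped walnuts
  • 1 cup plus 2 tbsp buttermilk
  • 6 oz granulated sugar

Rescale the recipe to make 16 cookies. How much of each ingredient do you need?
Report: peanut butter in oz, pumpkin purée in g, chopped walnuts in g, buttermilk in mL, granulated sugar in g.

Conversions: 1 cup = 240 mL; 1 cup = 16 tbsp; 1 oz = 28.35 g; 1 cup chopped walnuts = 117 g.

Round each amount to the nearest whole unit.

Scaling factor: 16/9.
peanut butter: 75 g × 16/9 ÷ 28.35 g/oz ≈ 5 oz
pumpkin purée: 4 oz × 16/9 × 28.35 g/oz ≈ 202 g
chopped walnuts: (1 cup + 13 tbsp = 1.8125 cup) × 16/9 × 117 g/cup = 377 g
buttermilk: (1 cup + 2 tbsp = 1.125 cup) × 16/9 × 240 mL/cup = 480 mL
granulated sugar: 6 oz × 16/9 × 28.35 g/oz ≈ 302 g

peanut butter: 5 oz; pumpkin purée: 202 g; chopped walnuts: 377 g; buttermilk: 480 mL; granulated sugar: 302 g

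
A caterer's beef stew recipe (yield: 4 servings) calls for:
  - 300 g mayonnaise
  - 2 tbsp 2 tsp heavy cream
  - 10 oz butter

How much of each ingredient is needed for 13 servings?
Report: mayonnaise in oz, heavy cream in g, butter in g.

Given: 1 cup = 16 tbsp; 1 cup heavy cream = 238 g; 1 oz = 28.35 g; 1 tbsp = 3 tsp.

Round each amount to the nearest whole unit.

mayonnaise: 34 oz; heavy cream: 129 g; butter: 921 g

Scaling factor: 13/4 = 3.25.
mayonnaise: 300 g × 13/4 ÷ 28.35 g/oz ≈ 34 oz
heavy cream: (2 tbsp + 2 tsp = 8/3 tbsp) × 13/4 ÷ 16 tbsp/cup × 238 g/cup ≈ 129 g
butter: 10 oz × 13/4 × 28.35 g/oz ≈ 921 g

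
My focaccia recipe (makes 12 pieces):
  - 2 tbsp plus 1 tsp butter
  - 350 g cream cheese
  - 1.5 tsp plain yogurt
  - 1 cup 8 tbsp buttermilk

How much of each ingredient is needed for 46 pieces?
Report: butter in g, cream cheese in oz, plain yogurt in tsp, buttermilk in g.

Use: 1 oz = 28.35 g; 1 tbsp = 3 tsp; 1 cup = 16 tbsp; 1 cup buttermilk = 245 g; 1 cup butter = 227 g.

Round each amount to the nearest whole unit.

butter: 127 g; cream cheese: 47 oz; plain yogurt: 6 tsp; buttermilk: 1409 g

Scaling factor: 46/12 = 23/6.
butter: (2 tbsp + 1 tsp = 7/3 tbsp) × 23/6 ÷ 16 tbsp/cup × 227 g/cup ≈ 127 g
cream cheese: 350 g × 23/6 ÷ 28.35 g/oz ≈ 47 oz
plain yogurt: 1.5 tsp × 23/6 ≈ 6 tsp
buttermilk: (1 cup + 8 tbsp = 1.5 cup) × 23/6 × 245 g/cup ≈ 1409 g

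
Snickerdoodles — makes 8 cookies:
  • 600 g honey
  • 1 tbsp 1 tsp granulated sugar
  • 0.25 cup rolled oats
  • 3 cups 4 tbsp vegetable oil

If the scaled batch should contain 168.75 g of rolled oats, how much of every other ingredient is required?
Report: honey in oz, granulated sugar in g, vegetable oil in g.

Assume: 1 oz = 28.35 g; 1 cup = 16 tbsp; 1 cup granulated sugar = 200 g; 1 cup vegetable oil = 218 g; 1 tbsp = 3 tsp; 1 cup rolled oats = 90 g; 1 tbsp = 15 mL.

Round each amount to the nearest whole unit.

honey: 159 oz; granulated sugar: 125 g; vegetable oil: 5314 g

The original recipe has 22.5 g of rolled oats, so the scaling factor is 168.75 ÷ 22.5 = 15/2 = 7.5.
honey: 600 g × 15/2 ÷ 28.35 g/oz ≈ 159 oz
granulated sugar: (1 tbsp + 1 tsp = 4/3 tbsp) × 15/2 ÷ 16 tbsp/cup × 200 g/cup = 125 g
vegetable oil: (3 cup + 4 tbsp = 3.25 cup) × 15/2 × 218 g/cup ≈ 5314 g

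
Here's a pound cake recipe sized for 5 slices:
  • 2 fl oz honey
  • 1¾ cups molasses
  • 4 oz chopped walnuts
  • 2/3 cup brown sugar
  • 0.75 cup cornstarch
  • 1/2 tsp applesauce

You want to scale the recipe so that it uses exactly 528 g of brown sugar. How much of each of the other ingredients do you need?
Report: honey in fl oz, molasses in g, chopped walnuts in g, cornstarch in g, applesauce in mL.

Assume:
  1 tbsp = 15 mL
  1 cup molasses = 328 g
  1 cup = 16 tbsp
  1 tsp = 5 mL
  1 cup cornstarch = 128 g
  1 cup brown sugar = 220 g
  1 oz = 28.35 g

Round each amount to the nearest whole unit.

honey: 7 fl oz; molasses: 2066 g; chopped walnuts: 408 g; cornstarch: 346 g; applesauce: 9 mL

The original recipe has 440/3 g of brown sugar, so the scaling factor is 528 ÷ 440/3 = 18/5 = 3.6.
honey: 2 fl oz × 18/5 ≈ 7 fl oz
molasses: 1.75 cup × 18/5 × 328 g/cup ≈ 2066 g
chopped walnuts: 4 oz × 18/5 × 28.35 g/oz ≈ 408 g
cornstarch: 0.75 cup × 18/5 × 128 g/cup ≈ 346 g
applesauce: 0.5 tsp × 18/5 × 5 mL/tsp = 9 mL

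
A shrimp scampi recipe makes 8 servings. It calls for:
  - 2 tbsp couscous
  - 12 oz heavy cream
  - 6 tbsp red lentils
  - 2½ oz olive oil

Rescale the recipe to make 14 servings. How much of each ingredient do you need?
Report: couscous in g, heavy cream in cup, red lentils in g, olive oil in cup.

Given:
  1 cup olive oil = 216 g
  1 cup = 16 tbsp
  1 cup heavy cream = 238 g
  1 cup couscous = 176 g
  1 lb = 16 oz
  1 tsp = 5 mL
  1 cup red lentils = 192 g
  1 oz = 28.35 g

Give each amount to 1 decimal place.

couscous: 38.5 g; heavy cream: 2.5 cup; red lentils: 126.0 g; olive oil: 0.6 cup

Scaling factor: 14/8 = 7/4 = 1.75.
couscous: 2 tbsp × 7/4 ÷ 16 tbsp/cup × 176 g/cup = 38.5 g
heavy cream: 12 oz × 7/4 × 28.35 g/oz ÷ 238 g/cup ≈ 2.5 cup
red lentils: 6 tbsp × 7/4 ÷ 16 tbsp/cup × 192 g/cup = 126.0 g
olive oil: 2.5 oz × 7/4 × 28.35 g/oz ÷ 216 g/cup ≈ 0.6 cup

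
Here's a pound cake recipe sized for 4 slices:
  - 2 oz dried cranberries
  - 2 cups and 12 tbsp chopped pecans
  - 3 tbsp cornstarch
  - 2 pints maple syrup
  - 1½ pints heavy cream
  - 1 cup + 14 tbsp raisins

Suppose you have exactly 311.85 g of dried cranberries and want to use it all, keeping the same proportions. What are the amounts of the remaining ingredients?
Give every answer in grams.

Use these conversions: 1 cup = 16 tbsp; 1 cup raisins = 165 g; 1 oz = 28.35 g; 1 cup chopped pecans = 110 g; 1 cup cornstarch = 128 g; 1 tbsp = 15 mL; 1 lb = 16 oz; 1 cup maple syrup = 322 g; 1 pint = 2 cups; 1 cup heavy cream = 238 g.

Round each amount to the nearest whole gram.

The original recipe has 56.7 g of dried cranberries, so the scaling factor is 311.85 ÷ 56.7 = 11/2 = 5.5.
chopped pecans: (2 cup + 12 tbsp = 2.75 cup) × 11/2 × 110 g/cup ≈ 1664 g
cornstarch: 3 tbsp × 11/2 ÷ 16 tbsp/cup × 128 g/cup = 132 g
maple syrup: 2 pint × 11/2 × 2 cup/pint × 322 g/cup = 7084 g
heavy cream: 1.5 pint × 11/2 × 2 cup/pint × 238 g/cup = 3927 g
raisins: (1 cup + 14 tbsp = 1.875 cup) × 11/2 × 165 g/cup ≈ 1702 g

chopped pecans: 1664 g; cornstarch: 132 g; maple syrup: 7084 g; heavy cream: 3927 g; raisins: 1702 g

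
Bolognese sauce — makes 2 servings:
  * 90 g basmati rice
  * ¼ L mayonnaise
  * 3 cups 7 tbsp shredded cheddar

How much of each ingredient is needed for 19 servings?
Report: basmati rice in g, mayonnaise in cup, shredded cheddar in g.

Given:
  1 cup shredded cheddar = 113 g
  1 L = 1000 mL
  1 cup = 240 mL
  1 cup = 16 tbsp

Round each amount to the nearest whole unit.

basmati rice: 855 g; mayonnaise: 10 cup; shredded cheddar: 3690 g

Scaling factor: 19/2 = 9.5.
basmati rice: 90 g × 19/2 = 855 g
mayonnaise: 0.25 L × 19/2 × 1000 mL/L ÷ 240 mL/cup ≈ 10 cup
shredded cheddar: (3 cup + 7 tbsp = 3.4375 cup) × 19/2 × 113 g/cup ≈ 3690 g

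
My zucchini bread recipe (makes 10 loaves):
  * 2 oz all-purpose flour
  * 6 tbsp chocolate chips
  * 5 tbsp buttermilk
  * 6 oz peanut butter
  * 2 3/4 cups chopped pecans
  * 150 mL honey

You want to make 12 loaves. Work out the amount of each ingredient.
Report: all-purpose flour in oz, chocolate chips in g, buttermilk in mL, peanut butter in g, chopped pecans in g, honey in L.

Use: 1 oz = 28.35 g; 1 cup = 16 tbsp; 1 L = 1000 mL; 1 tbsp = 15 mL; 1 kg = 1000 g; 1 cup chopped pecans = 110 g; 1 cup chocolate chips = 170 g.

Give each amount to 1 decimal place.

Scaling factor: 12/10 = 6/5 = 1.2.
all-purpose flour: 2 oz × 6/5 = 2.4 oz
chocolate chips: 6 tbsp × 6/5 ÷ 16 tbsp/cup × 170 g/cup = 76.5 g
buttermilk: 5 tbsp × 6/5 × 15 mL/tbsp = 90.0 mL
peanut butter: 6 oz × 6/5 × 28.35 g/oz ≈ 204.1 g
chopped pecans: 2.75 cup × 6/5 × 110 g/cup = 363.0 g
honey: 150 mL × 6/5 ÷ 1000 mL/L ≈ 0.2 L

all-purpose flour: 2.4 oz; chocolate chips: 76.5 g; buttermilk: 90.0 mL; peanut butter: 204.1 g; chopped pecans: 363.0 g; honey: 0.2 L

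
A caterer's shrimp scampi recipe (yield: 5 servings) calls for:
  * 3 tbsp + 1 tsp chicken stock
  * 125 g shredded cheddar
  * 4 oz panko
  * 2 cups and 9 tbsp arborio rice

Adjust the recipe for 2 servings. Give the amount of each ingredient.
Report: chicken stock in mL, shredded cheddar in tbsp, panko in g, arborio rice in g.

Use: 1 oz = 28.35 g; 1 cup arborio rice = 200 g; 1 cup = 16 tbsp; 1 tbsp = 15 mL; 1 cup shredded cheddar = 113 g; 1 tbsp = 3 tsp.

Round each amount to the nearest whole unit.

Scaling factor: 2/5 = 0.4.
chicken stock: (3 tbsp + 1 tsp = 10/3 tbsp) × 2/5 × 15 mL/tbsp = 20 mL
shredded cheddar: 125 g × 2/5 ÷ 113 g/cup × 16 tbsp/cup ≈ 7 tbsp
panko: 4 oz × 2/5 × 28.35 g/oz ≈ 45 g
arborio rice: (2 cup + 9 tbsp = 2.5625 cup) × 2/5 × 200 g/cup = 205 g

chicken stock: 20 mL; shredded cheddar: 7 tbsp; panko: 45 g; arborio rice: 205 g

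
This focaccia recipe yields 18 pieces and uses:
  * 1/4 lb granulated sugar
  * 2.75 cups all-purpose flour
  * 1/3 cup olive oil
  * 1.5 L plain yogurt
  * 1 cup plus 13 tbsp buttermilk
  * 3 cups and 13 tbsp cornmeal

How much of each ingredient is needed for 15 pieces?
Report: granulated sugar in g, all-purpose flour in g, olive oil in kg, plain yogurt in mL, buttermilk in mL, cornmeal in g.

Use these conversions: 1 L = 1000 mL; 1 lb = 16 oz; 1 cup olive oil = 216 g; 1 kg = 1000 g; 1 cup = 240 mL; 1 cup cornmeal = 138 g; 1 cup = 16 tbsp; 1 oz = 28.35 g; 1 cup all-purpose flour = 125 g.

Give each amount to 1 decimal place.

Scaling factor: 15/18 = 5/6.
granulated sugar: 0.25 lb × 5/6 × 16 oz/lb × 28.35 g/oz = 94.5 g
all-purpose flour: 2.75 cup × 5/6 × 125 g/cup ≈ 286.5 g
olive oil: 1/3 cup × 5/6 × 216 g/cup ÷ 1000 g/kg ≈ 0.1 kg
plain yogurt: 1.5 L × 5/6 × 1000 mL/L = 1250.0 mL
buttermilk: (1 cup + 13 tbsp = 1.8125 cup) × 5/6 × 240 mL/cup = 362.5 mL
cornmeal: (3 cup + 13 tbsp = 3.8125 cup) × 5/6 × 138 g/cup ≈ 438.4 g

granulated sugar: 94.5 g; all-purpose flour: 286.5 g; olive oil: 0.1 kg; plain yogurt: 1250.0 mL; buttermilk: 362.5 mL; cornmeal: 438.4 g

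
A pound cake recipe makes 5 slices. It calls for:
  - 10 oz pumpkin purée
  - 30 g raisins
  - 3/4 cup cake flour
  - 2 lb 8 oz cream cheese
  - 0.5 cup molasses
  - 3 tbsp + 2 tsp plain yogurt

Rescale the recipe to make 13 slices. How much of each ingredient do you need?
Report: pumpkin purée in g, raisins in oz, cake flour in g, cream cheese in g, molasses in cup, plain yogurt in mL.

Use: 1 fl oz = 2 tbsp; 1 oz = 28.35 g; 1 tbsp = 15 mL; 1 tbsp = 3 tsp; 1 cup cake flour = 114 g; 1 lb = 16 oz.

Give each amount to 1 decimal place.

pumpkin purée: 737.1 g; raisins: 2.8 oz; cake flour: 222.3 g; cream cheese: 2948.4 g; molasses: 1.3 cup; plain yogurt: 143.0 mL

Scaling factor: 13/5 = 2.6.
pumpkin purée: 10 oz × 13/5 × 28.35 g/oz = 737.1 g
raisins: 30 g × 13/5 ÷ 28.35 g/oz ≈ 2.8 oz
cake flour: 0.75 cup × 13/5 × 114 g/cup = 222.3 g
cream cheese: (2 lb + 8 oz = 2.5 lb) × 13/5 × 16 oz/lb × 28.35 g/oz = 2948.4 g
molasses: 0.5 cup × 13/5 = 1.3 cup
plain yogurt: (3 tbsp + 2 tsp = 11/3 tbsp) × 13/5 × 15 mL/tbsp = 143.0 mL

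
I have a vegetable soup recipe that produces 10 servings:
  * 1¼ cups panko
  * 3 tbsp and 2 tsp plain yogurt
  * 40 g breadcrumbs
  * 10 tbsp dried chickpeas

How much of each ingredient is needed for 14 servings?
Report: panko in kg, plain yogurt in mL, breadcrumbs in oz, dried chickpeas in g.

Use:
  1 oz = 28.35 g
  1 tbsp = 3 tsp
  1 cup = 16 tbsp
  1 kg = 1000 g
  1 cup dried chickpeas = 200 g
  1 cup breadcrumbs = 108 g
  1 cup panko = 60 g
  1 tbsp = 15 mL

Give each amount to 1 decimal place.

Scaling factor: 14/10 = 7/5 = 1.4.
panko: 1.25 cup × 7/5 × 60 g/cup ÷ 1000 g/kg ≈ 0.1 kg
plain yogurt: (3 tbsp + 2 tsp = 11/3 tbsp) × 7/5 × 15 mL/tbsp = 77.0 mL
breadcrumbs: 40 g × 7/5 ÷ 28.35 g/oz ≈ 2.0 oz
dried chickpeas: 10 tbsp × 7/5 ÷ 16 tbsp/cup × 200 g/cup = 175.0 g

panko: 0.1 kg; plain yogurt: 77.0 mL; breadcrumbs: 2.0 oz; dried chickpeas: 175.0 g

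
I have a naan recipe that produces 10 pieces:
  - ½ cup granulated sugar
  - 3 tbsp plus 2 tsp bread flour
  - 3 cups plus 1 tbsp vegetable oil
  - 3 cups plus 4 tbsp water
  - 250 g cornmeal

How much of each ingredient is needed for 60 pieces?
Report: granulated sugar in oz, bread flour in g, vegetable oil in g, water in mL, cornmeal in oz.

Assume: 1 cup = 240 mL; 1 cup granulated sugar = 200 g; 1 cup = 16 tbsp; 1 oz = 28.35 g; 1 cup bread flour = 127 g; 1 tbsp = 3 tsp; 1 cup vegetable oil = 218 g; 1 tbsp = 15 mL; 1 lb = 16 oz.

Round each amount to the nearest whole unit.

granulated sugar: 21 oz; bread flour: 175 g; vegetable oil: 4006 g; water: 4680 mL; cornmeal: 53 oz

Scaling factor: 60/10 = 6.
granulated sugar: 0.5 cup × 6 × 200 g/cup ÷ 28.35 g/oz ≈ 21 oz
bread flour: (3 tbsp + 2 tsp = 11/3 tbsp) × 6 ÷ 16 tbsp/cup × 127 g/cup ≈ 175 g
vegetable oil: (3 cup + 1 tbsp = 3.0625 cup) × 6 × 218 g/cup ≈ 4006 g
water: (3 cup + 4 tbsp = 3.25 cup) × 6 × 240 mL/cup = 4680 mL
cornmeal: 250 g × 6 ÷ 28.35 g/oz ≈ 53 oz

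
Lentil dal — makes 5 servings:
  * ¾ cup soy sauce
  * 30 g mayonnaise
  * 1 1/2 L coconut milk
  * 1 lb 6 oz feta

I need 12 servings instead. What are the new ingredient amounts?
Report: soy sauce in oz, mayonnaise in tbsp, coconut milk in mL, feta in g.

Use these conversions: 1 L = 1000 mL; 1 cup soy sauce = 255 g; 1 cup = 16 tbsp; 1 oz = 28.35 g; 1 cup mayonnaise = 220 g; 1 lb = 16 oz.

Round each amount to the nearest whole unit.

Scaling factor: 12/5 = 2.4.
soy sauce: 0.75 cup × 12/5 × 255 g/cup ÷ 28.35 g/oz ≈ 16 oz
mayonnaise: 30 g × 12/5 ÷ 220 g/cup × 16 tbsp/cup ≈ 5 tbsp
coconut milk: 1.5 L × 12/5 × 1000 mL/L = 3600 mL
feta: (1 lb + 6 oz = 1.375 lb) × 12/5 × 16 oz/lb × 28.35 g/oz ≈ 1497 g

soy sauce: 16 oz; mayonnaise: 5 tbsp; coconut milk: 3600 mL; feta: 1497 g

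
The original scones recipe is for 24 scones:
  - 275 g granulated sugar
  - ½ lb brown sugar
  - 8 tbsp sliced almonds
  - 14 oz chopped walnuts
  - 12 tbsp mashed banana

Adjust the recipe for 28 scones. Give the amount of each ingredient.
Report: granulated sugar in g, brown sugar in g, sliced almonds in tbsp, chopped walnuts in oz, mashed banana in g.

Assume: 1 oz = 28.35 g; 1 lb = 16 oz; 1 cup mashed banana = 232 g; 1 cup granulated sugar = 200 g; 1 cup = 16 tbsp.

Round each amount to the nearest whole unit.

granulated sugar: 321 g; brown sugar: 265 g; sliced almonds: 9 tbsp; chopped walnuts: 16 oz; mashed banana: 203 g

Scaling factor: 28/24 = 7/6.
granulated sugar: 275 g × 7/6 ≈ 321 g
brown sugar: 0.5 lb × 7/6 × 16 oz/lb × 28.35 g/oz ≈ 265 g
sliced almonds: 8 tbsp × 7/6 ≈ 9 tbsp
chopped walnuts: 14 oz × 7/6 ≈ 16 oz
mashed banana: 12 tbsp × 7/6 ÷ 16 tbsp/cup × 232 g/cup = 203 g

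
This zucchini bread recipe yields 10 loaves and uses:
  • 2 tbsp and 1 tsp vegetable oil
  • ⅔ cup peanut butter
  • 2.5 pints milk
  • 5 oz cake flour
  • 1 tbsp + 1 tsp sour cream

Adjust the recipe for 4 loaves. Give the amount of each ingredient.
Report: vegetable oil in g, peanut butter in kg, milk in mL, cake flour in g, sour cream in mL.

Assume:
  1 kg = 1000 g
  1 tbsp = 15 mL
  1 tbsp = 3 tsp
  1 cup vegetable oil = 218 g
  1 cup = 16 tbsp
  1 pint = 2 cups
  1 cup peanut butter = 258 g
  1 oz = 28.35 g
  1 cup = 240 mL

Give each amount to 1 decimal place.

Scaling factor: 4/10 = 2/5 = 0.4.
vegetable oil: (2 tbsp + 1 tsp = 7/3 tbsp) × 2/5 ÷ 16 tbsp/cup × 218 g/cup ≈ 12.7 g
peanut butter: 2/3 cup × 2/5 × 258 g/cup ÷ 1000 g/kg ≈ 0.1 kg
milk: 2.5 pint × 2/5 × 2 cup/pint × 240 mL/cup = 480.0 mL
cake flour: 5 oz × 2/5 × 28.35 g/oz = 56.7 g
sour cream: (1 tbsp + 1 tsp = 4/3 tbsp) × 2/5 × 15 mL/tbsp = 8.0 mL

vegetable oil: 12.7 g; peanut butter: 0.1 kg; milk: 480.0 mL; cake flour: 56.7 g; sour cream: 8.0 mL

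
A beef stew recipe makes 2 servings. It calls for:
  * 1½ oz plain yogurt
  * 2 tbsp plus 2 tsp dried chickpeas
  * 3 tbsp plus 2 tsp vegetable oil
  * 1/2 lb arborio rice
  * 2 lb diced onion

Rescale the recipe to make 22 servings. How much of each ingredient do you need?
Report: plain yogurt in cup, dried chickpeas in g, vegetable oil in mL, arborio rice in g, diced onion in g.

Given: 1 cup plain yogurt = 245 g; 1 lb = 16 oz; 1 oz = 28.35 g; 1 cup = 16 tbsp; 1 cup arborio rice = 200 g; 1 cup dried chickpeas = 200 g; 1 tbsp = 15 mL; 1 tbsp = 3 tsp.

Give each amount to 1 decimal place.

Scaling factor: 22/2 = 11.
plain yogurt: 1.5 oz × 11 × 28.35 g/oz ÷ 245 g/cup ≈ 1.9 cup
dried chickpeas: (2 tbsp + 2 tsp = 8/3 tbsp) × 11 ÷ 16 tbsp/cup × 200 g/cup ≈ 366.7 g
vegetable oil: (3 tbsp + 2 tsp = 11/3 tbsp) × 11 × 15 mL/tbsp = 605.0 mL
arborio rice: 0.5 lb × 11 × 16 oz/lb × 28.35 g/oz = 2494.8 g
diced onion: 2 lb × 11 × 16 oz/lb × 28.35 g/oz = 9979.2 g

plain yogurt: 1.9 cup; dried chickpeas: 366.7 g; vegetable oil: 605.0 mL; arborio rice: 2494.8 g; diced onion: 9979.2 g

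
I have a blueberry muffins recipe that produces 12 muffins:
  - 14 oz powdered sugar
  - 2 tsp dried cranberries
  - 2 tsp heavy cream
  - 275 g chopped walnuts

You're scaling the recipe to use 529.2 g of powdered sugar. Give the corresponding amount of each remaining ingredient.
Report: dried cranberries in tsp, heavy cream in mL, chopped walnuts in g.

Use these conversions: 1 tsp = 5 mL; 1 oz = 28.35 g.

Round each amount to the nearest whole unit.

dried cranberries: 3 tsp; heavy cream: 13 mL; chopped walnuts: 367 g

The original recipe has 396.9 g of powdered sugar, so the scaling factor is 529.2 ÷ 396.9 = 4/3.
dried cranberries: 2 tsp × 4/3 ≈ 3 tsp
heavy cream: 2 tsp × 4/3 × 5 mL/tsp ≈ 13 mL
chopped walnuts: 275 g × 4/3 ≈ 367 g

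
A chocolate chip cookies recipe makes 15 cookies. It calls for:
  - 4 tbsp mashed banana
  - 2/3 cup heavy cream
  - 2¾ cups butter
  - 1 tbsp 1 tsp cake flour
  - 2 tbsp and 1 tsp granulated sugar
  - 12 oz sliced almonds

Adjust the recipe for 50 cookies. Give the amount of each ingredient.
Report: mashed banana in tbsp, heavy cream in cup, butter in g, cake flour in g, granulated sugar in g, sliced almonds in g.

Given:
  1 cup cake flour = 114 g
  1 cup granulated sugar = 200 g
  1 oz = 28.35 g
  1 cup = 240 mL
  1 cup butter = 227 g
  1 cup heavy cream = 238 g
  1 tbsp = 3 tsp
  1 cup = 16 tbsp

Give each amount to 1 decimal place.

mashed banana: 13.3 tbsp; heavy cream: 2.2 cup; butter: 2080.8 g; cake flour: 31.7 g; granulated sugar: 97.2 g; sliced almonds: 1134.0 g

Scaling factor: 50/15 = 10/3.
mashed banana: 4 tbsp × 10/3 ≈ 13.3 tbsp
heavy cream: 2/3 cup × 10/3 ≈ 2.2 cup
butter: 2.75 cup × 10/3 × 227 g/cup ≈ 2080.8 g
cake flour: (1 tbsp + 1 tsp = 4/3 tbsp) × 10/3 ÷ 16 tbsp/cup × 114 g/cup ≈ 31.7 g
granulated sugar: (2 tbsp + 1 tsp = 7/3 tbsp) × 10/3 ÷ 16 tbsp/cup × 200 g/cup ≈ 97.2 g
sliced almonds: 12 oz × 10/3 × 28.35 g/oz = 1134.0 g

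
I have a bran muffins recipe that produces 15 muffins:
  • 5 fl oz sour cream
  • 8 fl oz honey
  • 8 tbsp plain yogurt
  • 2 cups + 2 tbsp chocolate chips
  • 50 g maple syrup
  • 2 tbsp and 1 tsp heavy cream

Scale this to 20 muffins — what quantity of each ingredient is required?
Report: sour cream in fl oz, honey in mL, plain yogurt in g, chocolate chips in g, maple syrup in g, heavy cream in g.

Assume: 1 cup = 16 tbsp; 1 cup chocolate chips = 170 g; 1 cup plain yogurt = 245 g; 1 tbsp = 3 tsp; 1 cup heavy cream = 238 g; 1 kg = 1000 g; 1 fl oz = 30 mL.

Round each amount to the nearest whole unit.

Scaling factor: 20/15 = 4/3.
sour cream: 5 fl oz × 4/3 ≈ 7 fl oz
honey: 8 fl oz × 4/3 × 30 mL/fl oz = 320 mL
plain yogurt: 8 tbsp × 4/3 ÷ 16 tbsp/cup × 245 g/cup ≈ 163 g
chocolate chips: (2 cup + 2 tbsp = 2.125 cup) × 4/3 × 170 g/cup ≈ 482 g
maple syrup: 50 g × 4/3 ≈ 67 g
heavy cream: (2 tbsp + 1 tsp = 7/3 tbsp) × 4/3 ÷ 16 tbsp/cup × 238 g/cup ≈ 46 g

sour cream: 7 fl oz; honey: 320 mL; plain yogurt: 163 g; chocolate chips: 482 g; maple syrup: 67 g; heavy cream: 46 g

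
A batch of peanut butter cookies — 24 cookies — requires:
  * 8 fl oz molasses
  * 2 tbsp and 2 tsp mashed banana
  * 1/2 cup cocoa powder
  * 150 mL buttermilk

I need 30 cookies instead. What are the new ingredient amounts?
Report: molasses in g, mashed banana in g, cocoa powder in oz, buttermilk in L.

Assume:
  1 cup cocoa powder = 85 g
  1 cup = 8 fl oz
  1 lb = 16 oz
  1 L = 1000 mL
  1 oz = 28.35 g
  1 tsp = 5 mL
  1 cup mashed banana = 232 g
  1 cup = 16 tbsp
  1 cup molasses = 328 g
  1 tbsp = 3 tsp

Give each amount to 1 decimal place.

molasses: 410.0 g; mashed banana: 48.3 g; cocoa powder: 1.9 oz; buttermilk: 0.2 L

Scaling factor: 30/24 = 5/4 = 1.25.
molasses: 8 fl oz × 5/4 ÷ 8 fl oz/cup × 328 g/cup = 410.0 g
mashed banana: (2 tbsp + 2 tsp = 8/3 tbsp) × 5/4 ÷ 16 tbsp/cup × 232 g/cup ≈ 48.3 g
cocoa powder: 0.5 cup × 5/4 × 85 g/cup ÷ 28.35 g/oz ≈ 1.9 oz
buttermilk: 150 mL × 5/4 ÷ 1000 mL/L ≈ 0.2 L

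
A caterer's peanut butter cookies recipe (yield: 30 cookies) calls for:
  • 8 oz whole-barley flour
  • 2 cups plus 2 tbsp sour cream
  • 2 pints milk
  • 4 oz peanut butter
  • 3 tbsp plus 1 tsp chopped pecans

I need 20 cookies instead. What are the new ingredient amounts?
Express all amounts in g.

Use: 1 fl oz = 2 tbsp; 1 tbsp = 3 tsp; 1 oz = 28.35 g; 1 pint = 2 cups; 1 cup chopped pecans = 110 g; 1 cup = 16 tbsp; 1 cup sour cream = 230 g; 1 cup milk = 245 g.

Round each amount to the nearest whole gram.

Scaling factor: 20/30 = 2/3.
whole-barley flour: 8 oz × 2/3 × 28.35 g/oz ≈ 151 g
sour cream: (2 cup + 2 tbsp = 2.125 cup) × 2/3 × 230 g/cup ≈ 326 g
milk: 2 pint × 2/3 × 2 cup/pint × 245 g/cup ≈ 653 g
peanut butter: 4 oz × 2/3 × 28.35 g/oz ≈ 76 g
chopped pecans: (3 tbsp + 1 tsp = 10/3 tbsp) × 2/3 ÷ 16 tbsp/cup × 110 g/cup ≈ 15 g

whole-barley flour: 151 g; sour cream: 326 g; milk: 653 g; peanut butter: 76 g; chopped pecans: 15 g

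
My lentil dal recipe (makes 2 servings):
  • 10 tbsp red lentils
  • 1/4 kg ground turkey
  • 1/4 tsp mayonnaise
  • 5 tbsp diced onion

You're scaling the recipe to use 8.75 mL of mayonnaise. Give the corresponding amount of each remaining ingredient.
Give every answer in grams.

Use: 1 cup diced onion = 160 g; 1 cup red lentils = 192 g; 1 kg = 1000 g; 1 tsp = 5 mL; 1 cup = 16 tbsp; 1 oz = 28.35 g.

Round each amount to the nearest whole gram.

red lentils: 840 g; ground turkey: 1750 g; diced onion: 350 g

The original recipe has 1.25 mL of mayonnaise, so the scaling factor is 8.75 ÷ 1.25 = 7.
red lentils: 10 tbsp × 7 ÷ 16 tbsp/cup × 192 g/cup = 840 g
ground turkey: 0.25 kg × 7 × 1000 g/kg = 1750 g
diced onion: 5 tbsp × 7 ÷ 16 tbsp/cup × 160 g/cup = 350 g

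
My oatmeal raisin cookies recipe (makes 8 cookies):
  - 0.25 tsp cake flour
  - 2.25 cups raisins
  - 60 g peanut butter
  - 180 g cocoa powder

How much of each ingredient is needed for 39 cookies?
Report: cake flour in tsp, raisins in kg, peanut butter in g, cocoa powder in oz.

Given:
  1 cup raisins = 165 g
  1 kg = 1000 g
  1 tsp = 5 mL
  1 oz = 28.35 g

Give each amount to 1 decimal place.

cake flour: 1.2 tsp; raisins: 1.8 kg; peanut butter: 292.5 g; cocoa powder: 31.0 oz

Scaling factor: 39/8 = 4.875.
cake flour: 0.25 tsp × 39/8 ≈ 1.2 tsp
raisins: 2.25 cup × 39/8 × 165 g/cup ÷ 1000 g/kg ≈ 1.8 kg
peanut butter: 60 g × 39/8 = 292.5 g
cocoa powder: 180 g × 39/8 ÷ 28.35 g/oz ≈ 31.0 oz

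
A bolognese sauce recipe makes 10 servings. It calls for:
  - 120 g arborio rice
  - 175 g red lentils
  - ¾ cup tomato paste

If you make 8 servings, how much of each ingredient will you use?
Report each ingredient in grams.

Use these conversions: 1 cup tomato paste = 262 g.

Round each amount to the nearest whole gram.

Scaling factor: 8/10 = 4/5 = 0.8.
arborio rice: 120 g × 4/5 = 96 g
red lentils: 175 g × 4/5 = 140 g
tomato paste: 0.75 cup × 4/5 × 262 g/cup ≈ 157 g

arborio rice: 96 g; red lentils: 140 g; tomato paste: 157 g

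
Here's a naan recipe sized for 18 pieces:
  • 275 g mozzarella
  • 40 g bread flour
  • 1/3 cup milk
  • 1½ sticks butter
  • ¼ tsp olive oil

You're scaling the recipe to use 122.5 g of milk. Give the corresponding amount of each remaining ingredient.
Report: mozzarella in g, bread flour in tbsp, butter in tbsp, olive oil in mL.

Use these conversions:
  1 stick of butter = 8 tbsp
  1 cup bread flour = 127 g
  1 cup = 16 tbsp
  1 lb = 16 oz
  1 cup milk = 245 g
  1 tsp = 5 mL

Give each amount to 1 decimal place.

The original recipe has 245/3 g of milk, so the scaling factor is 122.5 ÷ 245/3 = 3/2 = 1.5.
mozzarella: 275 g × 3/2 = 412.5 g
bread flour: 40 g × 3/2 ÷ 127 g/cup × 16 tbsp/cup ≈ 7.6 tbsp
butter: 1.5 stick × 3/2 × 8 tbsp/stick = 18.0 tbsp
olive oil: 0.25 tsp × 3/2 × 5 mL/tsp ≈ 1.9 mL

mozzarella: 412.5 g; bread flour: 7.6 tbsp; butter: 18.0 tbsp; olive oil: 1.9 mL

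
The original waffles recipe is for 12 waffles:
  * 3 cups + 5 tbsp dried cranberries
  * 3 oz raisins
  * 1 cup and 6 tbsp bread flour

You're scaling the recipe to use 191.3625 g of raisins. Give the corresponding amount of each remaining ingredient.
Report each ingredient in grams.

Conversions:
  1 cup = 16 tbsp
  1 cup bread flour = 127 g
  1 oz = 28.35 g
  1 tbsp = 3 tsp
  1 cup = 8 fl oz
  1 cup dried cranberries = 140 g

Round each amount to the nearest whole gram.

dried cranberries: 1043 g; bread flour: 393 g

The original recipe has 85.05 g of raisins, so the scaling factor is 191.3625 ÷ 85.05 = 9/4 = 2.25.
dried cranberries: (3 cup + 5 tbsp = 3.3125 cup) × 9/4 × 140 g/cup ≈ 1043 g
bread flour: (1 cup + 6 tbsp = 1.375 cup) × 9/4 × 127 g/cup ≈ 393 g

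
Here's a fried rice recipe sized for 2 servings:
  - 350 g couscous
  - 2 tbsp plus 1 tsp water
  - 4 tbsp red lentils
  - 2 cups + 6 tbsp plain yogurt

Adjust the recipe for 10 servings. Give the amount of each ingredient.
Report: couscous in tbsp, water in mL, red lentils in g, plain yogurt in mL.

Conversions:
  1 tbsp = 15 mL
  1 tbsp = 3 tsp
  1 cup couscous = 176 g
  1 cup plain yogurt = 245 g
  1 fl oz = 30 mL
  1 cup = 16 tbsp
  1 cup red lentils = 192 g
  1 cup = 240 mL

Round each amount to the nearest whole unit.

Scaling factor: 10/2 = 5.
couscous: 350 g × 5 ÷ 176 g/cup × 16 tbsp/cup ≈ 159 tbsp
water: (2 tbsp + 1 tsp = 7/3 tbsp) × 5 × 15 mL/tbsp = 175 mL
red lentils: 4 tbsp × 5 ÷ 16 tbsp/cup × 192 g/cup = 240 g
plain yogurt: (2 cup + 6 tbsp = 2.375 cup) × 5 × 240 mL/cup = 2850 mL

couscous: 159 tbsp; water: 175 mL; red lentils: 240 g; plain yogurt: 2850 mL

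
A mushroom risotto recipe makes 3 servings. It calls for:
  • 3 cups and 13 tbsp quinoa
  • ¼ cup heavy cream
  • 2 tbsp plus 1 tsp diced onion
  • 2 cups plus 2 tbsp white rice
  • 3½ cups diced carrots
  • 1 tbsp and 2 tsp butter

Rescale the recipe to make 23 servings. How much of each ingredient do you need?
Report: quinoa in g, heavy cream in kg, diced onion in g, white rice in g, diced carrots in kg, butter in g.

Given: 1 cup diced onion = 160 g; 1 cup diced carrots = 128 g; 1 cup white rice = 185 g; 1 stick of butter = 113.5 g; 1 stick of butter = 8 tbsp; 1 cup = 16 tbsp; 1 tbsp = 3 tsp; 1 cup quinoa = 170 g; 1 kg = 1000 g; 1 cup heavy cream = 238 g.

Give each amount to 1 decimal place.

Scaling factor: 23/3.
quinoa: (3 cup + 13 tbsp = 3.8125 cup) × 23/3 × 170 g/cup ≈ 4969.0 g
heavy cream: 0.25 cup × 23/3 × 238 g/cup ÷ 1000 g/kg ≈ 0.5 kg
diced onion: (2 tbsp + 1 tsp = 7/3 tbsp) × 23/3 ÷ 16 tbsp/cup × 160 g/cup ≈ 178.9 g
white rice: (2 cup + 2 tbsp = 2.125 cup) × 23/3 × 185 g/cup ≈ 3014.0 g
diced carrots: 3.5 cup × 23/3 × 128 g/cup ÷ 1000 g/kg ≈ 3.4 kg
butter: (1 tbsp + 2 tsp = 5/3 tbsp) × 23/3 ÷ 8 tbsp/stick × 113.5 g/stick ≈ 181.3 g

quinoa: 4969.0 g; heavy cream: 0.5 kg; diced onion: 178.9 g; white rice: 3014.0 g; diced carrots: 3.4 kg; butter: 181.3 g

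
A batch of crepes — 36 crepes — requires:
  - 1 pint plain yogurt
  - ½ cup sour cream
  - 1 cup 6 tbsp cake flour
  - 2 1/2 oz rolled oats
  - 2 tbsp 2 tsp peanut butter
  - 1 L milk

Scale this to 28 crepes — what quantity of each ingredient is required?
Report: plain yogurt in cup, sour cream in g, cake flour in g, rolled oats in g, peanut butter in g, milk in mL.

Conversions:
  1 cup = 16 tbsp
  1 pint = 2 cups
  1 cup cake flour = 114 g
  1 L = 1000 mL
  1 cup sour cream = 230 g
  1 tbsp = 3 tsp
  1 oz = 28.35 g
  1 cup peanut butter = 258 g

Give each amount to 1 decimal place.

Scaling factor: 28/36 = 7/9.
plain yogurt: 1 pint × 7/9 × 2 cup/pint ≈ 1.6 cup
sour cream: 0.5 cup × 7/9 × 230 g/cup ≈ 89.4 g
cake flour: (1 cup + 6 tbsp = 1.375 cup) × 7/9 × 114 g/cup ≈ 121.9 g
rolled oats: 2.5 oz × 7/9 × 28.35 g/oz ≈ 55.1 g
peanut butter: (2 tbsp + 2 tsp = 8/3 tbsp) × 7/9 ÷ 16 tbsp/cup × 258 g/cup ≈ 33.4 g
milk: 1 L × 7/9 × 1000 mL/L ≈ 777.8 mL

plain yogurt: 1.6 cup; sour cream: 89.4 g; cake flour: 121.9 g; rolled oats: 55.1 g; peanut butter: 33.4 g; milk: 777.8 mL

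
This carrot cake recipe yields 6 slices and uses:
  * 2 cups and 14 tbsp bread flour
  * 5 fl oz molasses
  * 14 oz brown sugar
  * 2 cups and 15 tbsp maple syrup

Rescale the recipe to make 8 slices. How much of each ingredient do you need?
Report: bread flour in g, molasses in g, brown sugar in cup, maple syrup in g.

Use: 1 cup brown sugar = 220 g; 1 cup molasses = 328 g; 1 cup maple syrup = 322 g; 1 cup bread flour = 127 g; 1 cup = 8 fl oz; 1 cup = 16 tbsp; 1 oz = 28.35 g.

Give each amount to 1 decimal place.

bread flour: 486.8 g; molasses: 273.3 g; brown sugar: 2.4 cup; maple syrup: 1261.2 g

Scaling factor: 8/6 = 4/3.
bread flour: (2 cup + 14 tbsp = 2.875 cup) × 4/3 × 127 g/cup ≈ 486.8 g
molasses: 5 fl oz × 4/3 ÷ 8 fl oz/cup × 328 g/cup ≈ 273.3 g
brown sugar: 14 oz × 4/3 × 28.35 g/oz ÷ 220 g/cup ≈ 2.4 cup
maple syrup: (2 cup + 15 tbsp = 2.9375 cup) × 4/3 × 322 g/cup ≈ 1261.2 g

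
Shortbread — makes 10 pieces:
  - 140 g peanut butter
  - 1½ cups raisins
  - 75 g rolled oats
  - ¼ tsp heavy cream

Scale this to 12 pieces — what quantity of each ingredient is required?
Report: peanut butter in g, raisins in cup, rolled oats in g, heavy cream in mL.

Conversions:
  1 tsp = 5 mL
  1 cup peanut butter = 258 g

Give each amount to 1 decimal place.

Scaling factor: 12/10 = 6/5 = 1.2.
peanut butter: 140 g × 6/5 = 168.0 g
raisins: 1.5 cup × 6/5 = 1.8 cup
rolled oats: 75 g × 6/5 = 90.0 g
heavy cream: 0.25 tsp × 6/5 × 5 mL/tsp = 1.5 mL

peanut butter: 168.0 g; raisins: 1.8 cup; rolled oats: 90.0 g; heavy cream: 1.5 mL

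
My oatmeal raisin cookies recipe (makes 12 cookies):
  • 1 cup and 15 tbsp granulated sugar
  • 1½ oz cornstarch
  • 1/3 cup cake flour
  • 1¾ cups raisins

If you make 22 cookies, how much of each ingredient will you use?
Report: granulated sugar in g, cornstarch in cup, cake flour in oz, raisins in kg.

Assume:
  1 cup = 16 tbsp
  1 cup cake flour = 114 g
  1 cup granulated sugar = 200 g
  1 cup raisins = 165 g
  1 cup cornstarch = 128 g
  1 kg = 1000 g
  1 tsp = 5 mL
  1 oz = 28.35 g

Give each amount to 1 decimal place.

granulated sugar: 710.4 g; cornstarch: 0.6 cup; cake flour: 2.5 oz; raisins: 0.5 kg

Scaling factor: 22/12 = 11/6.
granulated sugar: (1 cup + 15 tbsp = 1.9375 cup) × 11/6 × 200 g/cup ≈ 710.4 g
cornstarch: 1.5 oz × 11/6 × 28.35 g/oz ÷ 128 g/cup ≈ 0.6 cup
cake flour: 1/3 cup × 11/6 × 114 g/cup ÷ 28.35 g/oz ≈ 2.5 oz
raisins: 1.75 cup × 11/6 × 165 g/cup ÷ 1000 g/kg ≈ 0.5 kg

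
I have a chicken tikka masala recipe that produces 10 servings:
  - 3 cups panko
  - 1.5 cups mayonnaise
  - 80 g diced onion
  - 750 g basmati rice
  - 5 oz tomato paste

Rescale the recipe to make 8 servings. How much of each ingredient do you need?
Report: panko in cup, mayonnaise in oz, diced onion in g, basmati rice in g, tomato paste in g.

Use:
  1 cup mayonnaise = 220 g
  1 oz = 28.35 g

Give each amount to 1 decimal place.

Scaling factor: 8/10 = 4/5 = 0.8.
panko: 3 cup × 4/5 = 2.4 cup
mayonnaise: 1.5 cup × 4/5 × 220 g/cup ÷ 28.35 g/oz ≈ 9.3 oz
diced onion: 80 g × 4/5 = 64.0 g
basmati rice: 750 g × 4/5 = 600.0 g
tomato paste: 5 oz × 4/5 × 28.35 g/oz = 113.4 g

panko: 2.4 cup; mayonnaise: 9.3 oz; diced onion: 64.0 g; basmati rice: 600.0 g; tomato paste: 113.4 g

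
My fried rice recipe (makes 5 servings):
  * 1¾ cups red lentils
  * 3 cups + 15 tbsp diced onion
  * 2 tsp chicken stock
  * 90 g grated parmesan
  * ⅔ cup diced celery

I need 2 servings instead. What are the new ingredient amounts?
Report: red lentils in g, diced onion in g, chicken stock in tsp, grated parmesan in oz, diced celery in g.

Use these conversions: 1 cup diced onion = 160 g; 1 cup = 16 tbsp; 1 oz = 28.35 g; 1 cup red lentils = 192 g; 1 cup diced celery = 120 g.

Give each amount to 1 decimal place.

Scaling factor: 2/5 = 0.4.
red lentils: 1.75 cup × 2/5 × 192 g/cup = 134.4 g
diced onion: (3 cup + 15 tbsp = 3.9375 cup) × 2/5 × 160 g/cup = 252.0 g
chicken stock: 2 tsp × 2/5 = 0.8 tsp
grated parmesan: 90 g × 2/5 ÷ 28.35 g/oz ≈ 1.3 oz
diced celery: 2/3 cup × 2/5 × 120 g/cup = 32.0 g

red lentils: 134.4 g; diced onion: 252.0 g; chicken stock: 0.8 tsp; grated parmesan: 1.3 oz; diced celery: 32.0 g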